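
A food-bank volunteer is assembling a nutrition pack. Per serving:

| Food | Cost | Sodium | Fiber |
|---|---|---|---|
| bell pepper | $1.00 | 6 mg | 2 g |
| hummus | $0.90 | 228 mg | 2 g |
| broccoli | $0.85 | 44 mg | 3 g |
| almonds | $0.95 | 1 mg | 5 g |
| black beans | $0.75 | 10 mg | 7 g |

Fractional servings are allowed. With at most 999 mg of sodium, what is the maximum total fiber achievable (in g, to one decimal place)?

4995.0 g

Fiber per mg sodium: almonds 5, black beans 0.7, bell pepper 0.3333, broccoli 0.06818, hummus 0.008772.
With no serving limits, spend the whole sodium allowance on almonds: 999 mg / 1 mg × 5 g = 4995.0 g.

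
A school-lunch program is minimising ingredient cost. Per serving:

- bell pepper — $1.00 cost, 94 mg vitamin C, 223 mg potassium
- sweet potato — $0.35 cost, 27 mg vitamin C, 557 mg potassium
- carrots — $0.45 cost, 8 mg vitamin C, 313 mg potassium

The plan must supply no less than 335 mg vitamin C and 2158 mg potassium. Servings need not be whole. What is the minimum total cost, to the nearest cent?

$3.74

Two binding constraints pin down two serving amounts, so the optimal mix uses at most two foods. The candidates are each food alone (scaled to the tighter of vitamin C/potassium) and each pair with both constraints tight.
bell pepper only: max(335/94, 2158/223) = 9.677 servings → $9.68.
sweet potato only: max(335/27, 2158/557) = 12.41 servings → $4.34.
carrots only: max(335/8, 2158/313) = 41.88 servings → $18.84.
bell pepper + sweet potato with both tight: 2.769 servings and 2.766 servings → $3.74.
bell pepper + carrots with both tight: 3.169 servings and 4.637 servings → $5.26.
sweet potato + carrots with both targets exact would need a negative amount; discard.
So the least-cost plan costs $3.74.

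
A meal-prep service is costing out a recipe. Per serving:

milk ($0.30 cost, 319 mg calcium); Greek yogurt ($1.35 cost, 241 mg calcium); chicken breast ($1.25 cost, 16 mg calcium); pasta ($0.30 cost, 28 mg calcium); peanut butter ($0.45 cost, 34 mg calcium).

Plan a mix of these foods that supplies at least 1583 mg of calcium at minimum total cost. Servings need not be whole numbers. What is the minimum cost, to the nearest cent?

Cost per mg of calcium: milk $0.0009, Greek yogurt $0.0056, pasta $0.0107, peanut butter $0.0132, chicken breast $0.0781.
With no serving limits, use only milk: 1583 mg / 319 mg = 4.962 servings × $0.30 = $1.49.

$1.49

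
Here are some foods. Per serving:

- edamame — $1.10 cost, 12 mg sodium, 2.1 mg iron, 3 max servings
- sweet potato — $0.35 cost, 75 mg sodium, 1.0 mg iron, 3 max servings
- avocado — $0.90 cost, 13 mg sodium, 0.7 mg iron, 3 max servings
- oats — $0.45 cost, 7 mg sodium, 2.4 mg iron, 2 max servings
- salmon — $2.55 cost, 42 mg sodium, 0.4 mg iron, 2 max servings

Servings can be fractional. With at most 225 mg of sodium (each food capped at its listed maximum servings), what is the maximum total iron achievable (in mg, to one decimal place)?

15.0 mg

Iron per mg sodium: oats 0.3429, edamame 0.175, avocado 0.05385, sweet potato 0.01333, salmon 0.009524.
Take 2 servings of oats: uses 14 mg sodium, +4.8 mg iron (running total 4.8 mg).
Take 3 servings of edamame: uses 36 mg sodium, +6.3 mg iron (running total 11.1 mg).
Take 3 servings of avocado: uses 39 mg sodium, +2.1 mg iron (running total 13.2 mg).
Take 1.813 servings of sweet potato: uses 136 mg sodium, +1.8 mg iron (running total 15.0 mg).
Filling greedily by iron-per-mg sodium is optimal for one linear limit, giving 15.0 mg.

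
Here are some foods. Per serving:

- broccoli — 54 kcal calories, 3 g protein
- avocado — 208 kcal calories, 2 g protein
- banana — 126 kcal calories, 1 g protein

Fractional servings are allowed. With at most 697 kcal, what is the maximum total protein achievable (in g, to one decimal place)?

38.7 g

Protein per kcal: broccoli 0.05556, avocado 0.009615, banana 0.007937.
With no serving limits, spend the whole calories allowance on broccoli: 697 kcal / 54 kcal × 3 g = 38.7 g.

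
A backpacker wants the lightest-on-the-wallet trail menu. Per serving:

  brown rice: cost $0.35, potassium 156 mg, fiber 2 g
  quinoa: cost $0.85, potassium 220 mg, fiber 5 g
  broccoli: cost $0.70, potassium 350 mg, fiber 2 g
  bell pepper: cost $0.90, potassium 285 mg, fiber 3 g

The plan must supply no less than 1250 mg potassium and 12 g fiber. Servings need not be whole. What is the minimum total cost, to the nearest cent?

Two binding constraints pin down two serving amounts, so the optimal mix uses at most two foods. The candidates are each food alone (scaled to the tighter of potassium/fiber) and each pair with both constraints tight.
brown rice only: max(1250/156, 12/2) = 8.013 servings → $2.80.
quinoa only: max(1250/220, 12/5) = 5.682 servings → $4.83.
broccoli only: max(1250/350, 12/2) = 6 servings → $4.20.
bell pepper only: max(1250/285, 12/3) = 4.386 servings → $3.95.
brown rice + quinoa: the both-tight solution has a negative serving — not a feasible corner.
brown rice + broccoli with both tight: 4.381 servings and 1.619 servings → $2.67.
brown rice + bell pepper: intersection lies outside the first quadrant.
quinoa + broccoli with both tight: 1.298 servings and 2.756 servings → $3.03.
quinoa + bell pepper: intersection lies outside the first quadrant.
broccoli + bell pepper with both tight: 0.6875 servings and 3.542 servings → $3.67.
The minimum over all feasible corners is $2.67.

$2.67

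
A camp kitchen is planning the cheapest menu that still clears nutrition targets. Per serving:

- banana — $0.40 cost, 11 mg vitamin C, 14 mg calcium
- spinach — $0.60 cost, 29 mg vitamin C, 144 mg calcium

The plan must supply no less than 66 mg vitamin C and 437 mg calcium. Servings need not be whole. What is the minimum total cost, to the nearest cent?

For a min-cost LP with two ≥-constraints, a basic feasible solution has at most two positive variables.
banana only: max(66/11, 437/14) = 31.21 servings → $12.49.
spinach only: max(66/29, 437/144) = 3.035 servings → $1.82.
banana + spinach: intersection lies outside the first quadrant.
So the least-cost plan costs $1.82.

$1.82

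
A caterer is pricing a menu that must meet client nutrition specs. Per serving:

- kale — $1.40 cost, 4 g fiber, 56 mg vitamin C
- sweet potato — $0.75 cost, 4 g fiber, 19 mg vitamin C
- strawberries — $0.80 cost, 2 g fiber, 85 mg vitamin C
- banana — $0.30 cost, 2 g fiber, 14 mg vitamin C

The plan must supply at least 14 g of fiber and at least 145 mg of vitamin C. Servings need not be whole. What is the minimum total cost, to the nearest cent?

Two binding constraints pin down two serving amounts, so the optimal mix uses at most two foods. The candidates are each food alone (scaled to the tighter of fiber/vitamin C) and each pair with both constraints tight.
kale only: max(14/4, 145/56) = 3.5 servings → $4.90.
sweet potato only: max(14/4, 145/19) = 7.632 servings → $5.72.
strawberries only: max(14/2, 145/85) = 7 servings → $5.60.
banana only: max(14/2, 145/14) = 10.36 servings → $3.11.
kale + sweet potato with both tight: 2.122 servings and 1.378 servings → $4.00.
kale + strawberries: intersection lies outside the first quadrant.
kale + banana with both tight: 1.679 servings and 3.643 servings → $3.44.
sweet potato + strawberries with both tight: 2.98 servings and 1.04 servings → $3.07.
sweet potato + banana: the both-tight solution has a negative serving — not a feasible corner.
strawberries + banana with both tight: 0.662 servings and 6.338 servings → $2.43.
The minimum over all feasible corners is $2.43.

$2.43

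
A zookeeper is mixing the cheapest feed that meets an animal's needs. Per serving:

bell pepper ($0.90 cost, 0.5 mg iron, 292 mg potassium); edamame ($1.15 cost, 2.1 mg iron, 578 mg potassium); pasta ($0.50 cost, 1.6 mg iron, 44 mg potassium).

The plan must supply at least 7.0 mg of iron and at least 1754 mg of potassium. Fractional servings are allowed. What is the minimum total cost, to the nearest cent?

$3.67

For a min-cost LP with two ≥-constraints, a basic feasible solution has at most two positive variables.
bell pepper only: max(7.0/0.5, 1754/292) = 14 servings → $12.60.
edamame only: max(7.0/2.1, 1754/578) = 3.333 servings → $3.83.
pasta only: max(7.0/1.6, 1754/44) = 39.86 servings → $19.93.
bell pepper + edamame with both targets exact would need a negative amount; discard.
bell pepper + pasta with both tight: 5.612 servings and 2.621 servings → $6.36.
edamame + pasta with both tight: 3.001 servings and 0.4356 servings → $3.67.
The minimum over all feasible corners is $3.67.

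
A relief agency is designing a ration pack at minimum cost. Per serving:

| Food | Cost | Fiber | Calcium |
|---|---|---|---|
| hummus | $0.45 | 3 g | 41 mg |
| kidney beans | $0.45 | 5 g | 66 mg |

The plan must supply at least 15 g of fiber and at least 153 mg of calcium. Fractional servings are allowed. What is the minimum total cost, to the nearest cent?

$1.35

For a min-cost LP with two ≥-constraints, a basic feasible solution has at most two positive variables.
hummus only: max(15/3, 153/41) = 5 servings → $2.25.
kidney beans only: max(15/5, 153/66) = 3 servings → $1.35.
hummus + kidney beans: the both-tight solution has a negative serving — not a feasible corner.
Cheapest feasible corner: $1.35.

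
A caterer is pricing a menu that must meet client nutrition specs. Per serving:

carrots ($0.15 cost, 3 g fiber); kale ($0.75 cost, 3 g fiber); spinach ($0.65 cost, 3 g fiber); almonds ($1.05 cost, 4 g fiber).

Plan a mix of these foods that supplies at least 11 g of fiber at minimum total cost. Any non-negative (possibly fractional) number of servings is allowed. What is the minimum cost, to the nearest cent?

Cost per g of fiber: carrots $0.0500, spinach $0.2167, kale $0.2500, almonds $0.2625.
With no serving limits, use only carrots: 11 g / 3 g = 3.667 servings × $0.15 = $0.55.

$0.55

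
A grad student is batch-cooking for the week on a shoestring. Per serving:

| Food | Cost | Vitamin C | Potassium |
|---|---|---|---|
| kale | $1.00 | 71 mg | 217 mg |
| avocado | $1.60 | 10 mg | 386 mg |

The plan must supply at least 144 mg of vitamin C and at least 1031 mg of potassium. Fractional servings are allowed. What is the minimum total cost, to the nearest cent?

$4.45

kale only: max(144/71, 1031/217) = 4.751 servings → $4.75.
avocado only: max(144/10, 1031/386) = 14.4 servings → $23.04.
kale + avocado with both tight: 1.794 servings and 1.662 servings → $4.45.
Cheapest feasible corner: $4.45.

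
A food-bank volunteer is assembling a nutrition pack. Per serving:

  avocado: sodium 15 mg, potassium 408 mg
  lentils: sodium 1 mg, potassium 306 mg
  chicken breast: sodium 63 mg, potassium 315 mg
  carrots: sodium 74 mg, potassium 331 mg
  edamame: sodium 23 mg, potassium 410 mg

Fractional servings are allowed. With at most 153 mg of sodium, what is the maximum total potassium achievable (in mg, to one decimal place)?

46818.0 mg

Potassium per mg sodium: lentils 306, avocado 27.2, edamame 17.83, chicken breast 5, carrots 4.473.
With no serving limits, spend the whole sodium allowance on lentils: 153 mg / 1 mg × 306 mg = 46818.0 mg.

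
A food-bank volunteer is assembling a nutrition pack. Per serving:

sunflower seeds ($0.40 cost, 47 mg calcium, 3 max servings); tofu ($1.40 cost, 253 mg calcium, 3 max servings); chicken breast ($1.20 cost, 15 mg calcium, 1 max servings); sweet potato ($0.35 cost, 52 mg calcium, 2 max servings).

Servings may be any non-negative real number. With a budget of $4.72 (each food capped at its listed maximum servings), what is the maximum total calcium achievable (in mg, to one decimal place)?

Calcium per dollar: tofu 180.7, sweet potato 148.6, sunflower seeds 117.5, chicken breast 12.5.
Take 3 servings of tofu: spends $4.20, +759.0 mg calcium (running total 759.0 mg).
Take 1.486 servings of sweet potato: spends $0.52, +77.3 mg calcium (running total 836.3 mg).
Filling greedily by calcium-per-dollar is optimal for one linear limit, giving 836.3 mg.

836.3 mg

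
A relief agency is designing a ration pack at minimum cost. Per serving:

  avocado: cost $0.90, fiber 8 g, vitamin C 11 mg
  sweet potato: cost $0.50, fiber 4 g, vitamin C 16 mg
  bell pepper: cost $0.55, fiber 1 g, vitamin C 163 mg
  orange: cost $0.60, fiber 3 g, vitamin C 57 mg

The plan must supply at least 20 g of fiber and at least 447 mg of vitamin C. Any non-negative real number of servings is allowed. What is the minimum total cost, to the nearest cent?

$3.39

This is a tiny linear program; its minimum lies at a vertex of the feasible set. List the vertices and price them.
avocado only: max(20/8, 447/11) = 40.64 servings → $36.57.
sweet potato only: max(20/4, 447/16) = 27.94 servings → $13.97.
bell pepper only: max(20/1, 447/163) = 20 servings → $11.00.
orange only: max(20/3, 447/57) = 7.842 servings → $4.71.
avocado + sweet potato with both targets exact would need a negative amount; discard.
avocado + bell pepper with both tight: 2.176 servings and 2.596 servings → $3.39.
avocado + orange with both targets exact would need a negative amount; discard.
sweet potato + bell pepper with both tight: 4.423 servings and 2.308 servings → $3.48.
sweet potato + orange: intersection lies outside the first quadrant.
bell pepper + orange with both tight: 0.4653 servings and 6.512 servings → $4.16.
The minimum over all feasible corners is $3.39.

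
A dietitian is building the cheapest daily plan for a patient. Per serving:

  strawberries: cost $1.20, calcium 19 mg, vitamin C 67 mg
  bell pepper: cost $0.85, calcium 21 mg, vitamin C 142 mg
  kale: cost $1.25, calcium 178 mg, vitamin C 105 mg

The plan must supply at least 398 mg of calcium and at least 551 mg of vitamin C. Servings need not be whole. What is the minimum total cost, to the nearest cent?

$4.51

Check every corner: each single food scaled to meet both minima, and each pair solved so both constraints bind.
strawberries only: max(398/19, 551/67) = 20.95 servings → $25.14.
bell pepper only: max(398/21, 551/142) = 18.95 servings → $16.11.
kale only: max(398/178, 551/105) = 5.248 servings → $6.56.
strawberries + bell pepper with both targets exact would need a negative amount; discard.
strawberries + kale with both tight: 5.668 servings and 1.631 servings → $8.84.
bell pepper + kale with both tight: 2.44 servings and 1.948 servings → $4.51.
The minimum over all feasible corners is $4.51.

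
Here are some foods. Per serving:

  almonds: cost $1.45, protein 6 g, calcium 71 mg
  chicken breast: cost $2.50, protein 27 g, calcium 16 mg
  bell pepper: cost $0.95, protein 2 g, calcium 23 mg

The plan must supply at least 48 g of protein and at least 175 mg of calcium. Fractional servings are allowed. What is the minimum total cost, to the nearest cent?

The cheapest plan sits at a corner of the feasible region — with two constraints it uses at most two foods.
almonds only: max(48/6, 175/71) = 8 servings → $11.60.
chicken breast only: max(48/27, 175/16) = 10.94 servings → $27.34.
bell pepper only: max(48/2, 175/23) = 24 servings → $22.80.
almonds + chicken breast with both tight: 2.173 servings and 1.295 servings → $6.39.
almonds + bell pepper with both targets exact would need a negative amount; discard.
chicken breast + bell pepper with both tight: 1.28 servings and 6.718 servings → $9.58.
Cheapest feasible corner: $6.39.

$6.39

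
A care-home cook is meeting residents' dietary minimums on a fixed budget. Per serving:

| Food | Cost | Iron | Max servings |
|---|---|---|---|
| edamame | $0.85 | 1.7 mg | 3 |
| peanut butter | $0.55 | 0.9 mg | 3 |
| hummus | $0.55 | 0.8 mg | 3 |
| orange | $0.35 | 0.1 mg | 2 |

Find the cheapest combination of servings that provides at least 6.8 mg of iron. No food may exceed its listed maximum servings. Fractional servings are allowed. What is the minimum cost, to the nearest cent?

Cost per mg of iron: edamame $0.5000, peanut butter $0.6111, hummus $0.6875, orange $3.5000.
Take 3 servings of edamame: +5.1 mg iron for $2.55 (total $2.55, still need 1.7 mg).
Take 1.889 servings of peanut butter: +1.7 mg iron for $1.04 (total $3.59, still need 0.0 mg).
Greedy by cheapest-per-mg is optimal for a single linear constraint, so the minimum cost is $3.59.

$3.59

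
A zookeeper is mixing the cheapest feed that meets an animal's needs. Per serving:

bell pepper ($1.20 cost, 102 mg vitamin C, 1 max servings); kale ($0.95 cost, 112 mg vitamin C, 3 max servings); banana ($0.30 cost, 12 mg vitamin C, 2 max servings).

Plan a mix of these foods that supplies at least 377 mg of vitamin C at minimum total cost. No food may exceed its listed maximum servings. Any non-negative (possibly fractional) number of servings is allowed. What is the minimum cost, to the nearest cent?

$3.33

Cost per mg of vitamin C: kale $0.0085, bell pepper $0.0118, banana $0.0250.
Take 3 servings of kale: +336.0 mg vitamin C for $2.85 (total $2.85, still need 41.0 mg).
Take 0.402 servings of bell pepper: +41.0 mg vitamin C for $0.48 (total $3.33, still need 0.0 mg).
Greedy by cheapest-per-mg is optimal for a single linear constraint, so the minimum cost is $3.33.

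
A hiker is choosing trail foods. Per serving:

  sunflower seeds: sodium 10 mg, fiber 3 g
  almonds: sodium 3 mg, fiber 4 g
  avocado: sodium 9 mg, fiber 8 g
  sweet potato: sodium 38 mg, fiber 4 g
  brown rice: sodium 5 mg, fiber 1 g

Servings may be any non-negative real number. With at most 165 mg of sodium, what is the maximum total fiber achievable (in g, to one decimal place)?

Fiber per mg sodium: almonds 1.333, avocado 0.8889, sunflower seeds 0.3, brown rice 0.2, sweet potato 0.1053.
With no serving limits, spend the whole sodium allowance on almonds: 165 mg / 3 mg × 4 g = 220.0 g.

220.0 g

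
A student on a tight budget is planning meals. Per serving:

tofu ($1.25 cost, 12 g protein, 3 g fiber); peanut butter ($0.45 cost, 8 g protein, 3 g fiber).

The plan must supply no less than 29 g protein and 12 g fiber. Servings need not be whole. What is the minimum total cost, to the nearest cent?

Minimising a linear cost over {protein ≥ 29, fiber ≥ 12, servings ≥ 0} — the optimum is at a vertex, using one or two foods.
tofu only: max(29/12, 12/3) = 4 servings → $5.00.
peanut butter only: max(29/8, 12/3) = 4 servings → $1.80.
tofu + peanut butter: the both-tight solution has a negative serving — not a feasible corner.
Cheapest feasible corner: $1.80.

$1.80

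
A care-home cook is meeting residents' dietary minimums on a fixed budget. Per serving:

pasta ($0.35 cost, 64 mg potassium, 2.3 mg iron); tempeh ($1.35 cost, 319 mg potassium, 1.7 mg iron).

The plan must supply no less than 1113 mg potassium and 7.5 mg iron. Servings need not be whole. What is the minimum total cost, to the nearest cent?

An LP optimum is at a vertex; with two nutrient constraints at most two foods are used. Check each candidate.
pasta only: max(1113/64, 7.5/2.3) = 17.39 servings → $6.09.
tempeh only: max(1113/319, 7.5/1.7) = 4.412 servings → $5.96.
pasta + tempeh with both tight: 0.8008 servings and 3.328 servings → $4.77.
So the least-cost plan costs $4.77.

$4.77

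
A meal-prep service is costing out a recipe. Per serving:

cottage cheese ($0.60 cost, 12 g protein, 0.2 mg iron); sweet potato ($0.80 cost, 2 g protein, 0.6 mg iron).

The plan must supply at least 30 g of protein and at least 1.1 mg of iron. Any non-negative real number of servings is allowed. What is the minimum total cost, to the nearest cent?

$2.24

cottage cheese only: max(30/12, 1.1/0.2) = 5.5 servings → $3.30.
sweet potato only: max(30/2, 1.1/0.6) = 15 servings → $12.00.
cottage cheese + sweet potato with both tight: 2.324 servings and 1.059 servings → $2.24.
The minimum over all feasible corners is $2.24.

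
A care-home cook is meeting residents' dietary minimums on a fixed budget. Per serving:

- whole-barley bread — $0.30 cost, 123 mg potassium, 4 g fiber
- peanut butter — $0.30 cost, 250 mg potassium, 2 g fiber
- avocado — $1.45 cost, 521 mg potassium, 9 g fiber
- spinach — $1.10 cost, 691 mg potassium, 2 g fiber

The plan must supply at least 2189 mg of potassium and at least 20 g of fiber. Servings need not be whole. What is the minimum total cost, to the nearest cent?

For a min-cost LP with two ≥-constraints, a basic feasible solution has at most two positive variables.
whole-barley bread only: max(2189/123, 20/4) = 17.8 servings → $5.34.
peanut butter only: max(2189/250, 20/2) = 10 servings → $3.00.
avocado only: max(2189/521, 20/9) = 4.202 servings → $6.09.
spinach only: max(2189/691, 20/2) = 10 servings → $11.00.
whole-barley bread + peanut butter with both tight: 0.8249 servings and 8.35 servings → $2.75.
whole-barley bread + avocado: the both-tight solution has a negative serving — not a feasible corner.
whole-barley bread + spinach with both tight: 3.75 servings and 2.5 servings → $3.88.
peanut butter + avocado with both tight: 7.683 servings and 0.5149 servings → $3.05.
peanut butter + spinach with both targets exact would need a negative amount; discard.
avocado + spinach with both tight: 1.824 servings and 1.793 servings → $4.62.
So the least-cost plan costs $2.75.

$2.75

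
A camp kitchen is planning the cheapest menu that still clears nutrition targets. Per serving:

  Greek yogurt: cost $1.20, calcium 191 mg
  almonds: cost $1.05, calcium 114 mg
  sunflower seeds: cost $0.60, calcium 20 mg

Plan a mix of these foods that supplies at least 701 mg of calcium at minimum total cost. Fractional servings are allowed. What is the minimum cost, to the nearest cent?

$4.40

Cost per mg of calcium: Greek yogurt $0.0063, almonds $0.0092, sunflower seeds $0.0300.
With no serving limits, use only Greek yogurt: 701 mg / 191 mg = 3.67 servings × $1.20 = $4.40.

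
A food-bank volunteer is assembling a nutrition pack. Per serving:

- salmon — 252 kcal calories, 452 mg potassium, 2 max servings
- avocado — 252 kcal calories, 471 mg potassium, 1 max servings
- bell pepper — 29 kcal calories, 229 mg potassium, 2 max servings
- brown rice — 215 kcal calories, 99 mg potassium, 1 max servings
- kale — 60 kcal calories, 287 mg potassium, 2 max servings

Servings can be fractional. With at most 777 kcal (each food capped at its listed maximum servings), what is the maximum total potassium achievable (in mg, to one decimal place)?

2125.4 mg

Potassium per kcal: bell pepper 7.897, kale 4.783, avocado 1.869, salmon 1.794, brown rice 0.4605.
Take 2 servings of bell pepper: uses 58 kcal, +458.0 mg potassium (running total 458.0 mg).
Take 2 servings of kale: uses 120 kcal, +574.0 mg potassium (running total 1032.0 mg).
Take 1 serving of avocado: uses 252 kcal, +471.0 mg potassium (running total 1503.0 mg).
Take 1.377 servings of salmon: uses 347 kcal, +622.4 mg potassium (running total 2125.4 mg).
Greedy by best ratio exhausts the calories allowance optimally: 2125.4 mg.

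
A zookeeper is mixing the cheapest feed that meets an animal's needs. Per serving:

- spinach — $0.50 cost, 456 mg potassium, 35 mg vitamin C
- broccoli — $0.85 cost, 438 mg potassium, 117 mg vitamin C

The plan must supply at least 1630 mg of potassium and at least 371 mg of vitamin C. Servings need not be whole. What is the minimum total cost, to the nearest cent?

spinach only: max(1630/456, 371/35) = 10.6 servings → $5.30.
broccoli only: max(1630/438, 371/117) = 3.721 servings → $3.16.
spinach + broccoli with both tight: 0.742 servings and 2.949 servings → $2.88.
Cheapest feasible corner: $2.88.

$2.88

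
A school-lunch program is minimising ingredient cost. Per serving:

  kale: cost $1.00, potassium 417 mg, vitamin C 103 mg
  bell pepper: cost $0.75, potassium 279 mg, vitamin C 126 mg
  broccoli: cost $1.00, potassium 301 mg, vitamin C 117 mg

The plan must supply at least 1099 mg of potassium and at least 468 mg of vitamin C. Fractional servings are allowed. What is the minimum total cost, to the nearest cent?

With two linear requirements the optimum uses one or two foods; enumerate the corners.
kale only: max(1099/417, 468/103) = 4.544 servings → $4.54.
bell pepper only: max(1099/279, 468/126) = 3.939 servings → $2.95.
broccoli only: max(1099/301, 468/117) = 4 servings → $4.00.
kale + bell pepper with both tight: 0.3319 servings and 3.443 servings → $2.91.
kale + broccoli: the both-tight solution has a negative serving — not a feasible corner.
bell pepper + broccoli with both tight: 2.325 servings and 1.496 servings → $3.24.
So the least-cost plan costs $2.91.

$2.91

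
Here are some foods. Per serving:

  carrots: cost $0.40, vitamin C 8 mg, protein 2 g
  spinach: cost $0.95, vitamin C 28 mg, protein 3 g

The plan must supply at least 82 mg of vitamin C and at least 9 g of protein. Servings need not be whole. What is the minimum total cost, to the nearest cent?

For a min-cost LP with two ≥-constraints, a basic feasible solution has at most two positive variables.
carrots only: max(82/8, 9/2) = 10.25 servings → $4.10.
spinach only: max(82/28, 9/3) = 3 servings → $2.85.
carrots + spinach with both tight: 0.1875 servings and 2.875 servings → $2.81.
Cheapest feasible corner: $2.81.

$2.81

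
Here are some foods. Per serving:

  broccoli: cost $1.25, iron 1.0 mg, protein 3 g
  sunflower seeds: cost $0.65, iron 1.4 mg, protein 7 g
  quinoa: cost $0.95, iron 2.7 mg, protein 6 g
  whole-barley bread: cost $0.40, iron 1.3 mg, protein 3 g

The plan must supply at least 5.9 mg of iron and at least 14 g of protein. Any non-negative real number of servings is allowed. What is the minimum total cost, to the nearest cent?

At the optimum either one food covers both requirements or two foods hit both targets exactly; no other combination can be cheaper.
broccoli only: max(5.9/1.0, 14/3) = 5.9 servings → $7.38.
sunflower seeds only: max(5.9/1.4, 14/7) = 4.214 servings → $2.74.
quinoa only: max(5.9/2.7, 14/6) = 2.333 servings → $2.22.
whole-barley bread only: max(5.9/1.3, 14/3) = 4.667 servings → $1.87.
broccoli + sunflower seeds: intersection lies outside the first quadrant.
broccoli + quinoa with both tight: 1.143 servings and 1.762 servings → $3.10.
broccoli + whole-barley bread with both tight: 0.5556 servings and 4.111 servings → $2.34.
sunflower seeds + quinoa with both tight: 0.2286 servings and 2.067 servings → $2.11.
sunflower seeds + whole-barley bread with both tight: 0.102 servings and 4.429 servings → $1.84.
quinoa + whole-barley bread: intersection lies outside the first quadrant.
So the least-cost plan costs $1.84.

$1.84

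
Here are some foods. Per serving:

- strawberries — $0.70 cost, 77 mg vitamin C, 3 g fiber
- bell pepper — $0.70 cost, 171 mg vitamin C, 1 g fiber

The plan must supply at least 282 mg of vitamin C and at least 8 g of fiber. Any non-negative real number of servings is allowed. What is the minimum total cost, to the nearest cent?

$2.11

The cheapest plan sits at a corner of the feasible region — with two constraints it uses at most two foods.
strawberries only: max(282/77, 8/3) = 3.662 servings → $2.56.
bell pepper only: max(282/171, 8/1) = 8 servings → $5.60.
strawberries + bell pepper with both tight: 2.491 servings and 0.5275 servings → $2.11.
Cheapest feasible corner: $2.11.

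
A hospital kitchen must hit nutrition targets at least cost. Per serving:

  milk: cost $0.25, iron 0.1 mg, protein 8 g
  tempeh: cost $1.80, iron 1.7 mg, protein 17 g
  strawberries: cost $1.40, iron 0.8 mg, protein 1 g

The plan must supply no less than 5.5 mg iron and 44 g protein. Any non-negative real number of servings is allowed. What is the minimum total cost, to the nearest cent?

At the optimum either one food covers both requirements or two foods hit both targets exactly; no other combination can be cheaper.
milk only: max(5.5/0.1, 44/8) = 55 servings → $13.75.
tempeh only: max(5.5/1.7, 44/17) = 3.235 servings → $5.82.
strawberries only: max(5.5/0.8, 44/1) = 44 servings → $61.60.
milk + tempeh: intersection lies outside the first quadrant.
milk + strawberries with both tight: 4.714 servings and 6.286 servings → $9.98.
tempeh + strawberries with both tight: 2.496 servings and 1.571 servings → $6.69.
Cheapest feasible corner: $5.82.

$5.82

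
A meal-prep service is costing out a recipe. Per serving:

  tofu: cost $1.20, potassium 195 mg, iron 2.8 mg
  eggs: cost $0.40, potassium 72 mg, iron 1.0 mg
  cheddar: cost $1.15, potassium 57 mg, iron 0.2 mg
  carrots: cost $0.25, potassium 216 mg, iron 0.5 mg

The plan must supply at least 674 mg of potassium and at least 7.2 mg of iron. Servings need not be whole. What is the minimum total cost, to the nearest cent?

For a min-cost LP with two ≥-constraints, a basic feasible solution has at most two positive variables.
tofu only: max(674/195, 7.2/2.8) = 3.456 servings → $4.15.
eggs only: max(674/72, 7.2/1.0) = 9.361 servings → $3.74.
cheddar only: max(674/57, 7.2/0.2) = 36 servings → $41.40.
carrots only: max(674/216, 7.2/0.5) = 14.4 servings → $3.60.
tofu + eggs: intersection lies outside the first quadrant.
tofu + cheddar with both tight: 2.285 servings and 4.007 servings → $7.35.
tofu + carrots with both tight: 2.401 servings and 0.9525 servings → $3.12.
eggs + cheddar with both tight: 6.469 servings and 3.653 servings → $6.79.
eggs + carrots with both tight: 6.768 servings and 0.8644 servings → $2.92.
cheddar + carrots with both targets exact would need a negative amount; discard.
So the least-cost plan costs $2.92.

$2.92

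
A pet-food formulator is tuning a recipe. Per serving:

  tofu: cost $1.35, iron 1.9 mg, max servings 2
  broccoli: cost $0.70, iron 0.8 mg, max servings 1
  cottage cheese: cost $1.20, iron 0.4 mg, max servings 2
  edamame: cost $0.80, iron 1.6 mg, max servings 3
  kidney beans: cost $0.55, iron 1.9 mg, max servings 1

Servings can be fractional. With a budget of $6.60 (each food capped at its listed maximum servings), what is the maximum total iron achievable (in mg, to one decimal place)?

11.4 mg

Iron per dollar: kidney beans 3.455, edamame 2, tofu 1.407, broccoli 1.143, cottage cheese 0.3333.
Take 1 serving of kidney beans: spends $0.55, +1.9 mg iron (running total 1.9 mg).
Take 3 servings of edamame: spends $2.40, +4.8 mg iron (running total 6.7 mg).
Take 2 servings of tofu: spends $2.70, +3.8 mg iron (running total 10.5 mg).
Take 1 serving of broccoli: spends $0.70, +0.8 mg iron (running total 11.3 mg).
Take 0.2083 servings of cottage cheese: spends $0.25, +0.1 mg iron (running total 11.4 mg).
Filling greedily by iron-per-dollar is optimal for one linear limit, giving 11.4 mg.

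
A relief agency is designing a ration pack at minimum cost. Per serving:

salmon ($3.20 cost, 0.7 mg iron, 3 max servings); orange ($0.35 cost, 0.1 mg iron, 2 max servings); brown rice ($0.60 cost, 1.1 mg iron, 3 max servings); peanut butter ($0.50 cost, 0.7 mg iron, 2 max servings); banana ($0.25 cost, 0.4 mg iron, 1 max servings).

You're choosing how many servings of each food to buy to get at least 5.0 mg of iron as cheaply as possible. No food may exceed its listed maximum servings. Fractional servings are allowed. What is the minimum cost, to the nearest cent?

$2.98

Cost per mg of iron: brown rice $0.5455, banana $0.6250, peanut butter $0.7143, orange $3.5000, salmon $4.5714.
Take 3 servings of brown rice: +3.3 mg iron for $1.80 (total $1.80, still need 1.7 mg).
Take 1 serving of banana: +0.4 mg iron for $0.25 (total $2.05, still need 1.3 mg).
Take 1.857 servings of peanut butter: +1.3 mg iron for $0.93 (total $2.98, still need 0.0 mg).
Greedy by cheapest-per-mg is optimal for a single linear constraint, so the minimum cost is $2.98.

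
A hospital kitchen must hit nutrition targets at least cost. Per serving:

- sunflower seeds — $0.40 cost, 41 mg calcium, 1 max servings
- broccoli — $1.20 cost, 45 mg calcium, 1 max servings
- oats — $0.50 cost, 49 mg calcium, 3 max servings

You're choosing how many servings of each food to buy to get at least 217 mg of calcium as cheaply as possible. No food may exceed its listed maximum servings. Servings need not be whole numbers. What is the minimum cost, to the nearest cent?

Cost per mg of calcium: sunflower seeds $0.0098, oats $0.0102, broccoli $0.0267.
Take 1 serving of sunflower seeds: +41.0 mg calcium for $0.40 (total $0.40, still need 176.0 mg).
Take 3 servings of oats: +147.0 mg calcium for $1.50 (total $1.90, still need 29.0 mg).
Take 0.6444 servings of broccoli: +29.0 mg calcium for $0.77 (total $2.67, still need 0.0 mg).
Greedy by cheapest-per-mg is optimal for a single linear constraint, so the minimum cost is $2.67.

$2.67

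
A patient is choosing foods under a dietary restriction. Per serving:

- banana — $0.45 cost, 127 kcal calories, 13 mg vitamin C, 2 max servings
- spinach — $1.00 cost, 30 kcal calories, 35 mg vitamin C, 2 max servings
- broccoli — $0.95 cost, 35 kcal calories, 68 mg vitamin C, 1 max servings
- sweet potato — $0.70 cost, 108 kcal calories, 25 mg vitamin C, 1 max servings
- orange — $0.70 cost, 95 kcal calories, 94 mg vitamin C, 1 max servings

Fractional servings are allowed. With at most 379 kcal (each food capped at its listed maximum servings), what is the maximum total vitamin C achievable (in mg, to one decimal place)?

265.3 mg

Vitamin C per kcal: broccoli 1.943, spinach 1.167, orange 0.9895, sweet potato 0.2315, banana 0.1024.
Take 1 serving of broccoli: uses 35 kcal, +68.0 mg vitamin C (running total 68.0 mg).
Take 2 servings of spinach: uses 60 kcal, +70.0 mg vitamin C (running total 138.0 mg).
Take 1 serving of orange: uses 95 kcal, +94.0 mg vitamin C (running total 232.0 mg).
Take 1 serving of sweet potato: uses 108 kcal, +25.0 mg vitamin C (running total 257.0 mg).
Take 0.6378 servings of banana: uses 81 kcal, +8.3 mg vitamin C (running total 265.3 mg).
Filling greedily by vitamin C-per-kcal is optimal for one linear limit, giving 265.3 mg.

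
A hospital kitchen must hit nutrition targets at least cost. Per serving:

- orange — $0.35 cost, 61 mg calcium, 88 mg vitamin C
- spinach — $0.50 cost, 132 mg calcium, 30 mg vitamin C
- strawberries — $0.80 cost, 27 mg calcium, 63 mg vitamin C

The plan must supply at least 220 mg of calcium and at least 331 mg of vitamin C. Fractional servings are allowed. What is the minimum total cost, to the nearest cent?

$1.32

orange only: max(220/61, 331/88) = 3.761 servings → $1.32.
spinach only: max(220/132, 331/30) = 11.03 servings → $5.52.
strawberries only: max(220/27, 331/63) = 8.148 servings → $6.52.
orange + spinach: the both-tight solution has a negative serving — not a feasible corner.
orange + strawberries with both tight: 3.356 servings and 0.5665 servings → $1.63.
spinach + strawberries with both tight: 0.6559 servings and 4.942 servings → $4.28.
So the least-cost plan costs $1.32.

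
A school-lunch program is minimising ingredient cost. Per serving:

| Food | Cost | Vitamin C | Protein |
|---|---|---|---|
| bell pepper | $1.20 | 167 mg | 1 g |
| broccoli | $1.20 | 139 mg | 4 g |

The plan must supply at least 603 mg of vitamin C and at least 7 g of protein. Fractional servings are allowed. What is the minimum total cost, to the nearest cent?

For a min-cost LP with two ≥-constraints, a basic feasible solution has at most two positive variables.
bell pepper only: max(603/167, 7/1) = 7 servings → $8.40.
broccoli only: max(603/139, 7/4) = 4.338 servings → $5.21.
bell pepper + broccoli with both tight: 2.72 servings and 1.07 servings → $4.55.
Cheapest feasible corner: $4.55.

$4.55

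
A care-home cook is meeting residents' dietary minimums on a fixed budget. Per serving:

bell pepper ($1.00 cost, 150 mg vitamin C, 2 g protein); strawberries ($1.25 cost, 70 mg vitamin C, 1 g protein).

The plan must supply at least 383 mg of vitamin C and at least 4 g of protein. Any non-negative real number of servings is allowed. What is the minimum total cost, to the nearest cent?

With two linear requirements the optimum uses one or two foods; enumerate the corners.
bell pepper only: max(383/150, 4/2) = 2.553 servings → $2.55.
strawberries only: max(383/70, 4/1) = 5.471 servings → $6.84.
bell pepper + strawberries: intersection lies outside the first quadrant.
Cheapest feasible corner: $2.55.

$2.55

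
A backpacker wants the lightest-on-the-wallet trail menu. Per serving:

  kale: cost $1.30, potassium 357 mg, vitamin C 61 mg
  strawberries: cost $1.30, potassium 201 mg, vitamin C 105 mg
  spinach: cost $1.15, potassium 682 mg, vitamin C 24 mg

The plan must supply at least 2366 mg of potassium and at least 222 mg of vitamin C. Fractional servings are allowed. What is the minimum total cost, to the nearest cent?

$5.35

Compare the cost at each extreme point of the feasible region.
kale only: max(2366/357, 222/61) = 6.627 servings → $8.62.
strawberries only: max(2366/201, 222/105) = 11.77 servings → $15.30.
spinach only: max(2366/682, 222/24) = 9.25 servings → $10.64.
kale + strawberries with both targets exact would need a negative amount; discard.
kale + spinach with both tight: 2.864 servings and 1.97 servings → $5.99.
strawberries + spinach with both tight: 1.417 servings and 3.052 servings → $5.35.
So the least-cost plan costs $5.35.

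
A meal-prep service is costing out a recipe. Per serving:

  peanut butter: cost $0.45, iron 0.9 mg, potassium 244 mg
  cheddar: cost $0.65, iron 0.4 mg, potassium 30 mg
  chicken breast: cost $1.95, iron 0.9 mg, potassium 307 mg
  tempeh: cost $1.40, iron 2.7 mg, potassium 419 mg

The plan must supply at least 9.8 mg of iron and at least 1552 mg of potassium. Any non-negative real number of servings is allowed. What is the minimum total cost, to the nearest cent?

Two binding constraints pin down two serving amounts, so the optimal mix uses at most two foods. The candidates are each food alone (scaled to the tighter of iron/potassium) and each pair with both constraints tight.
peanut butter only: max(9.8/0.9, 1552/244) = 10.89 servings → $4.90.
cheddar only: max(9.8/0.4, 1552/30) = 51.73 servings → $33.63.
chicken breast only: max(9.8/0.9, 1552/307) = 10.89 servings → $21.23.
tempeh only: max(9.8/2.7, 1552/419) = 3.704 servings → $5.19.
peanut butter + cheddar with both tight: 4.629 servings and 14.08 servings → $11.24.
peanut butter + chicken breast: intersection lies outside the first quadrant.
peanut butter + tempeh with both tight: 0.2989 servings and 3.53 servings → $5.08.
cheddar + chicken breast with both tight: 16.82 servings and 3.411 servings → $17.59.
cheddar + tempeh: intersection lies outside the first quadrant.
chicken breast + tempeh with both tight: 0.1864 servings and 3.568 servings → $5.36.
Cheapest feasible corner: $4.90.

$4.90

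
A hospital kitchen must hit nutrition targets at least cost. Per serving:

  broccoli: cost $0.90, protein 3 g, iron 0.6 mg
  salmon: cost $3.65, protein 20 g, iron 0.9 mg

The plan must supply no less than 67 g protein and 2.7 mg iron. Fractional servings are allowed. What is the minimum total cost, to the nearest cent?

$12.23

This is a tiny linear program; its minimum lies at a vertex of the feasible set. List the vertices and price them.
broccoli only: max(67/3, 2.7/0.6) = 22.33 servings → $20.10.
salmon only: max(67/20, 2.7/0.9) = 3.35 servings → $12.23.
broccoli + salmon: the both-tight solution has a negative serving — not a feasible corner.
So the least-cost plan costs $12.23.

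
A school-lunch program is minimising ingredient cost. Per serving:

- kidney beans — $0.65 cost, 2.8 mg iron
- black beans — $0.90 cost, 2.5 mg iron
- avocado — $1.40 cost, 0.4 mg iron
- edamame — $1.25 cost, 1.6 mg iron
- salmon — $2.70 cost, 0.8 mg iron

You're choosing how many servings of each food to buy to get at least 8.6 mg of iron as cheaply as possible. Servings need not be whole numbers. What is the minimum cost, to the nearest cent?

Cost per mg of iron: kidney beans $0.2321, black beans $0.3600, edamame $0.7812, salmon $3.3750, avocado $3.5000.
With no serving limits, use only kidney beans: 8.6 mg / 2.8 mg = 3.071 servings × $0.65 = $2.00.

$2.00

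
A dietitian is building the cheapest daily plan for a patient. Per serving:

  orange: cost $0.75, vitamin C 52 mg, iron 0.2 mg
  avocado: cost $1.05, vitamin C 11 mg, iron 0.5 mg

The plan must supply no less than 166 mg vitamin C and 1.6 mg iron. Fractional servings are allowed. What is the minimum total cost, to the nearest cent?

$4.27

The cheapest plan sits at a corner of the feasible region — with two constraints it uses at most two foods.
orange only: max(166/52, 1.6/0.2) = 8 servings → $6.00.
avocado only: max(166/11, 1.6/0.5) = 15.09 servings → $15.85.
orange + avocado with both tight: 2.748 servings and 2.101 servings → $4.27.
The minimum over all feasible corners is $4.27.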